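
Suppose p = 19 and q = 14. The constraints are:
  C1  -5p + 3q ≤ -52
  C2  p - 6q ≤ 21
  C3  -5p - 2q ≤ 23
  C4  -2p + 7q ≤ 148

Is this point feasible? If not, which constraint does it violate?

feasible

C1: -53 ≤ -52 ✓
C2: -65 ≤ 21 ✓
C3: -123 ≤ 23 ✓
C4: 60 ≤ 148 ✓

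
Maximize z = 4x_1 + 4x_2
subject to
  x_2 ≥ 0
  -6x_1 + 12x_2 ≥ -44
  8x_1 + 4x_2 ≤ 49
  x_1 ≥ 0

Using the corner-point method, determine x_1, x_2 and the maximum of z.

Extreme points and z = 4x_1 + 4x_2:
  (49/8, 0) → z = 49/2
  (0, 0) → z = 0
  (0, 49/4) → z = 49

At the optimal vertex, 8x_1 + 4x_2 = 49 and x_1 = 0.
Solving simultaneously gives x_1 = 0, x_2 = 49/4.

x_1 = 0, x_2 = 49/4, maximum z = 49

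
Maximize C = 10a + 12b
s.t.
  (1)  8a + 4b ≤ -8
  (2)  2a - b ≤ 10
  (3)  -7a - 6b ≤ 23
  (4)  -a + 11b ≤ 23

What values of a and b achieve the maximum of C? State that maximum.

a = -45/23, b = 44/23, maximum C = 78/23

Extreme points and C = 10a + 12b:
  (2, -6) → C = -52
  (-45/23, 44/23) → C = 78/23
  (37/19, -116/19) → C = -1022/19
  (-391/83, 138/83) → C = -2254/83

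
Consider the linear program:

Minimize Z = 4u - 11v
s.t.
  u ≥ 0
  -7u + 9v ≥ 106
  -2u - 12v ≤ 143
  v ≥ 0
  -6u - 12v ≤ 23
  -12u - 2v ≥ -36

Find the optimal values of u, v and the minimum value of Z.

u = 0, v = 18, minimum Z = -198

Corner points and Z = 4u - 11v:
  (0, 106/9) → Z = -1166/9
  (0, 18) → Z = -198
  (56/61, 762/61) → Z = -8158/61

The binding constraints are u = 0 and -12u - 2v = -36.
Solving simultaneously gives u = 0, v = 18.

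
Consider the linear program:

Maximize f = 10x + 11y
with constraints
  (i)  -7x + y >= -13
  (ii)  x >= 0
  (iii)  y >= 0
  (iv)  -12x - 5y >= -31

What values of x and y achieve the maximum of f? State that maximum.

Corner points and f = 10x + 11y:
  (13/7, 0) → f = 130/7
  (96/47, 61/47) → f = 1631/47
  (0, 0) → f = 0
  (0, 31/5) → f = 341/5

At the optimal vertex, x = 0 and -12x - 5y = -31.
Solving simultaneously gives x = 0, y = 31/5.

x = 0, y = 31/5, maximum f = 341/5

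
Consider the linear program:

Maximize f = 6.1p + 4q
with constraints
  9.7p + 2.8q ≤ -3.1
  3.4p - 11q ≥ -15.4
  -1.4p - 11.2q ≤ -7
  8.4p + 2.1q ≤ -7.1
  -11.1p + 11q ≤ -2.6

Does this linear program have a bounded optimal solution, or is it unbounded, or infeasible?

The boundaries 3.4p - 11q = -15.4 and -1.4p - 11.2q = -7 meet at (-341/191, 162/191), but that point violates -11.1p + 11q ≤ -2.6. Every candidate vertex is excluded by some other constraint, so the feasible region is empty.

infeasible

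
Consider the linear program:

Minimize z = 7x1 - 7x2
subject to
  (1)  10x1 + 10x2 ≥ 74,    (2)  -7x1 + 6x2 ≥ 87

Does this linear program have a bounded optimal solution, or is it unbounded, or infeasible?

From the feasible point (-213/65, 694/65), moving in the direction (6, 7) keeps every constraint satisfied while z decreases without bound.

unbounded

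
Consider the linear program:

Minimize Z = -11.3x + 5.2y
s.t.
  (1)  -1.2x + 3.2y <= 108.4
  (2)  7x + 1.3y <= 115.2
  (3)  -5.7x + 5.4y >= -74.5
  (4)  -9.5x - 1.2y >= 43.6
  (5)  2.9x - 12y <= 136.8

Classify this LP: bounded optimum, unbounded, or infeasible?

bounded optimum

Feasible corners and Z = -11.3x + 5.2y:
  (-1685/199, 24437/796) → Z = 254043/995
  (-339.5625, -11963/128) → Z = 3351.059375
  (-272/89, -3241/267) → Z = -38162/1335
The feasible region has finitely many vertices and no improving ray; the minimum is -38162/1335 at (-272/89, -3241/267).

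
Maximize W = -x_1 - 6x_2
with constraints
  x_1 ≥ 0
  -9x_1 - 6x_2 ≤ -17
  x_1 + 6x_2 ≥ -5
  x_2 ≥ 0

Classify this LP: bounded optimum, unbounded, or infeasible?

bounded optimum

Corner points and W = -x_1 - 6x_2:
  (0, 17/6) → W = -17
  (17/9, 0) → W = -17/9
The feasible region has finitely many vertices and no improving ray; the maximum is -17/9 at (17/9, 0).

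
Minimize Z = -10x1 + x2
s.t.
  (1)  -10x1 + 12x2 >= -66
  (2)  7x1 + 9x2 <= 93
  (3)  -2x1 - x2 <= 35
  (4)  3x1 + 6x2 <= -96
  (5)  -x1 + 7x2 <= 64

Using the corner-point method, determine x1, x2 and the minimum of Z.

Extreme points and Z = -10x1 + x2:
  (-177/17, -241/17) → Z = 1529/17
  (-63/8, -193/16) → Z = 1067/16
  (-38/3, -29/3) → Z = 117

The binding constraints are -10x1 + 12x2 = -66 and 3x1 + 6x2 = -96.
Solving simultaneously gives x1 = -63/8, x2 = -193/16.

x1 = -63/8, x2 = -193/16, minimum Z = 1067/16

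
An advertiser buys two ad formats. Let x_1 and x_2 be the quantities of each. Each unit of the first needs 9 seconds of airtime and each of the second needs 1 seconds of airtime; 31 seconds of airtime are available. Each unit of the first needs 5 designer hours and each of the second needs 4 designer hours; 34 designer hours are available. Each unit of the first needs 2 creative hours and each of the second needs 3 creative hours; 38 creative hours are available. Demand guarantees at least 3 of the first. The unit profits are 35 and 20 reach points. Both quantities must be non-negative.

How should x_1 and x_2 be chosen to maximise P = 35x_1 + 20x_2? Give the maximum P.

At the optimal vertex, 9x_1 + x_2 = 31 and x_1 = 3.
Solving simultaneously gives x_1 = 3, x_2 = 4.

x_1 = 3, x_2 = 4, maximum P = 185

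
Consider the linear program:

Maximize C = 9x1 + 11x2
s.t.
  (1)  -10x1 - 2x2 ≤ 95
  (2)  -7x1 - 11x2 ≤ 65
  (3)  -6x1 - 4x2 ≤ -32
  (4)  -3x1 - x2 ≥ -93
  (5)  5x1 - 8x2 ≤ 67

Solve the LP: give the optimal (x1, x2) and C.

x1 = -281/4, x2 = 1215/4, maximum C = 2709

Feasible corners and C = 9x1 + 11x2:
  (-111/7, 445/14) → C = 2897/14
  (-281/4, 1215/4) → C = 2709
  (131/17, -121/34) → C = 1027/34
  (811/29, 264/29) → C = 10203/29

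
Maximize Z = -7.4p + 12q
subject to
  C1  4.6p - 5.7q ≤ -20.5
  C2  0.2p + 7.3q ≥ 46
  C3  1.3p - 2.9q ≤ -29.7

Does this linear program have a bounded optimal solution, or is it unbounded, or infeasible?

unbounded

From the feasible point (10984/593, 10997/593), moving in the direction (-7.3, 0.2) keeps every constraint satisfied while Z increases without bound.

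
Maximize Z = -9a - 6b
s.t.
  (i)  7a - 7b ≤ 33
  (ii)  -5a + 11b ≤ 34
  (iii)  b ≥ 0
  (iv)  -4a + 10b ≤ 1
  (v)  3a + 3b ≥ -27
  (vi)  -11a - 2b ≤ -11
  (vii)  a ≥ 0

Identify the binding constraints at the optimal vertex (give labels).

Corner points and Z = -9a - 6b:
  (33/7, 0) → Z = -297/7
  (337/42, 139/42) → Z = -1289/14
  (1, 0) → Z = -9
  (54/59, 55/118) → Z = -651/59

The maximum is at (1, 0). Substituting into each constraint, equality holds for (iii) and (vi); the remaining constraints have slack.

(iii) and (vi)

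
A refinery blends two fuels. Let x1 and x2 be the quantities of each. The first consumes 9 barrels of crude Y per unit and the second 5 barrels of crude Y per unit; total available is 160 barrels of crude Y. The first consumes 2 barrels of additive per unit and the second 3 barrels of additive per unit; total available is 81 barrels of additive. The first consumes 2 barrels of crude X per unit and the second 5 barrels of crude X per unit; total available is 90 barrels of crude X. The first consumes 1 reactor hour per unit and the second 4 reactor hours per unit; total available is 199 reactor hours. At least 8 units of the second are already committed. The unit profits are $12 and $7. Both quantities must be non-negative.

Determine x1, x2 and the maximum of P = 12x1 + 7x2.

Extreme points and P = 12x1 + 7x2:
  (0, 18) → P = 126
  (0, 8) → P = 56
  (10, 14) → P = 218
  (40/3, 8) → P = 216

At the optimal vertex, 9x1 + 5x2 = 160 and 2x1 + 5x2 = 90.
Solving simultaneously gives x1 = 10, x2 = 14.

x1 = 10, x2 = 14, maximum P = 218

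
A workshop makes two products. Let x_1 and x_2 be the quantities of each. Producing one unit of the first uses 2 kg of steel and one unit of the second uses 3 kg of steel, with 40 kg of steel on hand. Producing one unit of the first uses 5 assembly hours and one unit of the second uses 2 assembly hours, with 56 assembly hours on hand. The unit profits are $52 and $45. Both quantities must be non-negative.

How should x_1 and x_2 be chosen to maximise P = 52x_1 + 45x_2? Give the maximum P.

x_1 = 8, x_2 = 8, maximum P = 776

At the optimal vertex, 2x_1 + 3x_2 = 40 and 5x_1 + 2x_2 = 56.
Solving simultaneously gives x_1 = 8, x_2 = 8.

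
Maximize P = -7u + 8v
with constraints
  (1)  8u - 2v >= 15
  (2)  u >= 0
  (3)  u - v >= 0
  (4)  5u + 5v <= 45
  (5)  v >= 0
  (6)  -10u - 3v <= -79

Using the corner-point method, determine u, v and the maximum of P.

Vertices and P = -7u + 8v:
  (9, 0) → P = -63
  (52/7, 11/7) → P = -276/7
  (79/10, 0) → P = -553/10

The binding constraints are 5u + 5v = 45 and -10u - 3v = -79.
Solving simultaneously gives u = 52/7, v = 11/7.

u = 52/7, v = 11/7, maximum P = -276/7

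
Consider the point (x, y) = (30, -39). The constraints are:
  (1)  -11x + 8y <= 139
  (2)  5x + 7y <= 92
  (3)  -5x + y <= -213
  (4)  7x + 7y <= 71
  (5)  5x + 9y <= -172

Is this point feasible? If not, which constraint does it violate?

Constraint (3): -5x + y = -189, which is not ≤ -213. All other constraints are satisfied.

not feasible — violates (3)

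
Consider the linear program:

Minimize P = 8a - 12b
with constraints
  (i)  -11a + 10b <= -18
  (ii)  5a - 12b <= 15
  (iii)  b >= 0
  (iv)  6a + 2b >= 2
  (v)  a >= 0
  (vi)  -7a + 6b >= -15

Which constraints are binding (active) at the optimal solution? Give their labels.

(i) and (vi)

Vertices and P = 8a - 12b:
  (18/11, 0) → P = 144/11
  (21/2, 39/4) → P = -33
  (15/7, 0) → P = 120/7

The minimum is at (21/2, 39/4). Substituting into each constraint, equality holds for (i) and (vi); the remaining constraints have slack.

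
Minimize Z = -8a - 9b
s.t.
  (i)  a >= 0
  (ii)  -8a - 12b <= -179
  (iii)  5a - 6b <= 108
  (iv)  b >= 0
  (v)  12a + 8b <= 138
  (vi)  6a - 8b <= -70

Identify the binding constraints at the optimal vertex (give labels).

Vertices and Z = -8a - 9b:
  (0, 179/12) → Z = -537/4
  (0, 69/4) → Z = -621/4
  (14/5, 261/20) → Z = -2797/20

The minimum is at (0, 69/4). Substituting into each constraint, equality holds for (i) and (v); the remaining constraints have slack.

(i) and (v)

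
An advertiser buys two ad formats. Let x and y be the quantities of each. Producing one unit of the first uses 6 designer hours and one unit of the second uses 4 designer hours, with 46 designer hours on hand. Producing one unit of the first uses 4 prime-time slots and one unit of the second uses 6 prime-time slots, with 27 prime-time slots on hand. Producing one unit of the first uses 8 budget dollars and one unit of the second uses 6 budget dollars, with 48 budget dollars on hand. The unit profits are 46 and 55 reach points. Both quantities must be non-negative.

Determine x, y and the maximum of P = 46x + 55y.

Vertices and P = 46x + 55y:
  (0, 0) → P = 0
  (0, 9/2) → P = 495/2
  (6, 0) → P = 276
  (21/4, 1) → P = 593/2

At the optimal vertex, 4x + 6y = 27 and 8x + 6y = 48.
Solving simultaneously gives x = 21/4, y = 1.

x = 21/4, y = 1, maximum P = 593/2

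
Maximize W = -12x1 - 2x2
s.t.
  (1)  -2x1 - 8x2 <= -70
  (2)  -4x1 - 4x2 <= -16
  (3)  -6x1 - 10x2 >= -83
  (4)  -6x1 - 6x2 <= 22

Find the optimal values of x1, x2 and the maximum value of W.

x1 = -43/4, x2 = 59/4, maximum W = 199/2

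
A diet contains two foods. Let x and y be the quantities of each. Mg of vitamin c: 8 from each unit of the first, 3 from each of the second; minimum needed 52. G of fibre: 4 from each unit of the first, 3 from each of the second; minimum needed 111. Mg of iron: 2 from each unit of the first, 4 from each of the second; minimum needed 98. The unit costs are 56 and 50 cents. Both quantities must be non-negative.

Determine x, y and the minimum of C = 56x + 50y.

x = 15, y = 17, minimum C = 1690

Corner points and C = 56x + 50y:
  (0, 37) → C = 1850
  (49, 0) → C = 2744
  (15, 17) → C = 1690
The feasible region is unbounded (it extends along (0, 1), (1, 0)), but C strictly increases along every unbounded feasible direction, so there is no improving ray and the minimum is attained at a vertex.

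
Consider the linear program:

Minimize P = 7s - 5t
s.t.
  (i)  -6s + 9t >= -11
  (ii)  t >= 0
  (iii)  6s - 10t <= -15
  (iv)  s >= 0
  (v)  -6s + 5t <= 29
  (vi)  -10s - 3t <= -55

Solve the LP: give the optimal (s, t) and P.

Corner points and P = 7s - 5t:
  (245/6, 26) → P = 935/6
  (505/118, 240/59) → P = 1135/118
  (47/17, 155/17) → P = -446/17
The feasible region is unbounded (it extends along (3, 2), (5, 6)), but P strictly increases along every unbounded feasible direction, so there is no improving ray and the minimum is attained at a vertex.

At the optimal vertex, -6s + 5t = 29 and -10s - 3t = -55.
Solving simultaneously gives s = 47/17, t = 155/17.

s = 47/17, t = 155/17, minimum P = -446/17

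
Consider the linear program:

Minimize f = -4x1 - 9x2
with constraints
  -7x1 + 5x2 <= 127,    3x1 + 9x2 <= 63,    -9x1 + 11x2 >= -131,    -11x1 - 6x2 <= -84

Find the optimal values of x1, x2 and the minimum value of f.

x1 = 312/19, x2 = 29/19, minimum f = -1509/19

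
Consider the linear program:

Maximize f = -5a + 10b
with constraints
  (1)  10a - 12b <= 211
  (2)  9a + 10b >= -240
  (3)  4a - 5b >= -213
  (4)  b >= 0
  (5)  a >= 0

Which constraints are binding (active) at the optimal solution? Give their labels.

Corner points and f = -5a + 10b:
  (3611/2, 1487) → f = 11685/2
  (211/10, 0) → f = -211/2
  (0, 213/5) → f = 426
  (0, 0) → f = 0

The maximum is at (3611/2, 1487). Substituting into each constraint, equality holds for (1) and (3); the remaining constraints have slack.

(1) and (3)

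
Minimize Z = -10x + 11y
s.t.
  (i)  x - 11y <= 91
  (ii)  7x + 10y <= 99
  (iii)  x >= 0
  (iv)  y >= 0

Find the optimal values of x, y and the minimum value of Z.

x = 99/7, y = 0, minimum Z = -990/7

Corner points and Z = -10x + 11y:
  (0, 99/10) → Z = 1089/10
  (99/7, 0) → Z = -990/7
  (0, 0) → Z = 0

The binding constraints are 7x + 10y = 99 and y = 0.
Solving simultaneously gives x = 99/7, y = 0.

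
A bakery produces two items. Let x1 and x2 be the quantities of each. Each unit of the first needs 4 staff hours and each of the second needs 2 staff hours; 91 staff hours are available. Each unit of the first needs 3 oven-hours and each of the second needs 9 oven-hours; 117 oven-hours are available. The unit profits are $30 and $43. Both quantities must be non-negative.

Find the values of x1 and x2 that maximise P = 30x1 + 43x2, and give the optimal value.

x1 = 39/2, x2 = 13/2, maximum P = 1729/2

Extreme points and P = 30x1 + 43x2:
  (0, 0) → P = 0
  (0, 13) → P = 559
  (91/4, 0) → P = 1365/2
  (39/2, 13/2) → P = 1729/2

At the optimal vertex, 4x1 + 2x2 = 91 and 3x1 + 9x2 = 117.
Solving simultaneously gives x1 = 39/2, x2 = 13/2.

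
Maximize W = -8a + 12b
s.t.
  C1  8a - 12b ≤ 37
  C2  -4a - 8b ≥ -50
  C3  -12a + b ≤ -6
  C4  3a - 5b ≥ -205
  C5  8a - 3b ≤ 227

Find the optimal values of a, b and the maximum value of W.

a = 49/50, b = 144/25, maximum W = 1532/25

Extreme points and W = -8a + 12b:
  (8, 9/4) → W = -37
  (35/136, -99/34) → W = -37
  (49/50, 144/25) → W = 1532/25

The optimum lies where -4a - 8b = -50 and -12a + b = -6.
Solving simultaneously gives a = 49/50, b = 144/25.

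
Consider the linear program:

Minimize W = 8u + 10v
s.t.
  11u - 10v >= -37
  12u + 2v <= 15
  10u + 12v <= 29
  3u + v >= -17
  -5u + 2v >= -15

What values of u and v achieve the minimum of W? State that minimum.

Vertices and W = 8u + 10v:
  (-77/116, 689/232) → W = 2829/116
  (-207/41, -76/41) → W = -2416/41
  (61/62, 99/62) → W = 739/31
  (30/17, -105/34) → W = -285/17
  (-19/11, -130/11) → W = -132

u = -19/11, v = -130/11, minimum W = -132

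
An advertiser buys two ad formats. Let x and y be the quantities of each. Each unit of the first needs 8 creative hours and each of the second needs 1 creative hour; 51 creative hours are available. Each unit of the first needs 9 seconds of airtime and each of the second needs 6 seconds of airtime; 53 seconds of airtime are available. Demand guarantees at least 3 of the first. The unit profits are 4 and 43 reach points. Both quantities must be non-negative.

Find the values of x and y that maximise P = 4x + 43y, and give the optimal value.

x = 3, y = 13/3, maximum P = 595/3

Extreme points and P = 4x + 43y:
  (53/9, 0) → P = 212/9
  (3, 0) → P = 12
  (3, 13/3) → P = 595/3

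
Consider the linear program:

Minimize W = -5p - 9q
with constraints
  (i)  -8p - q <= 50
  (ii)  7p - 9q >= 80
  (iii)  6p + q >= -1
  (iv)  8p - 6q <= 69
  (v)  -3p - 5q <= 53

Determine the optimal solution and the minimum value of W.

Vertices and W = -5p - 9q:
  (71/61, -487/61) → W = 4028/61
  (47/10, -157/30) → W = 118/5
  (63/44, -211/22) → W = 3483/44

At the optimal vertex, 7p - 9q = 80 and 8p - 6q = 69.
Solving simultaneously gives p = 47/10, q = -157/30.

p = 47/10, q = -157/30, minimum W = 118/5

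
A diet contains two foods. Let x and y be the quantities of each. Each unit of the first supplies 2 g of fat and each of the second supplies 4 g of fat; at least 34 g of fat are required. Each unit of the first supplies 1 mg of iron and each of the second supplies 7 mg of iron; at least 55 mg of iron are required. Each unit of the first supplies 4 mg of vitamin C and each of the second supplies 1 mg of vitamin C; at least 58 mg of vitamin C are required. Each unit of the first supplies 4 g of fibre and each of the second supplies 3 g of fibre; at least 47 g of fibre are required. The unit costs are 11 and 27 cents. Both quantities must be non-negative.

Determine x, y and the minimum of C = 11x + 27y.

Corner points and C = 11x + 27y:
  (0, 58) → C = 1566
  (55, 0) → C = 605
  (13, 6) → C = 305
The feasible region is unbounded (it extends along (0, 1), (1, 0)), but C strictly increases along every unbounded feasible direction, so there is no improving ray and the minimum is attained at a vertex.

At the optimal vertex, x + 7y = 55 and 4x + y = 58.
Solving simultaneously gives x = 13, y = 6.

x = 13, y = 6, minimum C = 305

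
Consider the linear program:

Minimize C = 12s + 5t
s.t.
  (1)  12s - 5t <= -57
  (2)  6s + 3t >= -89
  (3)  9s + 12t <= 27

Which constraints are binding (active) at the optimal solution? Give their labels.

(2) and (3)

Vertices and C = 12s + 5t:
  (-28/3, -11) → C = -167
  (-61/21, 31/7) → C = -89/7
  (-383/15, 107/5) → C = -997/5

The minimum is at (-383/15, 107/5). Substituting into each constraint, equality holds for (2) and (3); the remaining constraints have slack.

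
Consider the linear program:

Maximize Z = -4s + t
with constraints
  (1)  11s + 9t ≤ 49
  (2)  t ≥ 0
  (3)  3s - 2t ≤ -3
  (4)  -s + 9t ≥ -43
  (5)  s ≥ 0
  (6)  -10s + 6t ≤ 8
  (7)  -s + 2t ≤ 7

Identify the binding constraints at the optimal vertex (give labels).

(3) and (6)

Corner points and Z = -4s + t:
  (71/49, 180/49) → Z = -104/49
  (37/26, 289/78) → Z = -155/78
  (1, 3) → Z = -1

The maximum is at (1, 3). Substituting into each constraint, equality holds for (3) and (6); the remaining constraints have slack.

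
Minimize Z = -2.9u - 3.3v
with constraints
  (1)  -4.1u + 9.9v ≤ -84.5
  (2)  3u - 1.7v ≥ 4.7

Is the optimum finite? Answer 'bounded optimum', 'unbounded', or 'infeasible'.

unbounded

From the feasible point (-9712/2273, -23423/2273), moving in the direction (9.9, 4.1) keeps every constraint satisfied while Z decreases without bound.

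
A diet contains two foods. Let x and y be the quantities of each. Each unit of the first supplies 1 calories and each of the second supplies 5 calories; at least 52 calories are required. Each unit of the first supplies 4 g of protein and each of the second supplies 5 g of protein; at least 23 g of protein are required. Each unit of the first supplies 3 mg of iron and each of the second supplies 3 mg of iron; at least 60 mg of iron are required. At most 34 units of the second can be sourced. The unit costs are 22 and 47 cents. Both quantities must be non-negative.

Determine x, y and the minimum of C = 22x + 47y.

x = 12, y = 8, minimum C = 640

Extreme points and C = 22x + 47y:
  (0, 20) → C = 940
  (0, 34) → C = 1598
  (52, 0) → C = 1144
  (12, 8) → C = 640
The feasible region is unbounded (it extends along (1, 0)), but C strictly increases along every unbounded feasible direction, so there is no improving ray and the minimum is attained at a vertex.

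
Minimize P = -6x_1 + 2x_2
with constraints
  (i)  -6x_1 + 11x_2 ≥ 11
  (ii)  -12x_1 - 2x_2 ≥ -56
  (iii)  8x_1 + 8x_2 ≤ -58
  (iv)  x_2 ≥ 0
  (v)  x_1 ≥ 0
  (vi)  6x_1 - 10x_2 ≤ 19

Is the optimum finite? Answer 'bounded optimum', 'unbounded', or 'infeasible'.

The boundaries -6x_1 + 11x_2 = 11 and -12x_1 - 2x_2 = -56 meet at (33/8, 13/4), but that point violates 8x_1 + 8x_2 ≤ -58. Every candidate vertex is excluded by some other constraint, so the feasible region is empty.

infeasible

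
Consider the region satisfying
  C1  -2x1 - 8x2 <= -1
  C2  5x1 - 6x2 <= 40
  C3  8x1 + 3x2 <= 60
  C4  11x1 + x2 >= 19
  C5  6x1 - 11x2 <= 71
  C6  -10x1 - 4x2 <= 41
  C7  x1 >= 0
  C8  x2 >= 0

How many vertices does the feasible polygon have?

Intersecting each pair of boundary lines and keeping only the points that satisfy every inequality leaves:
  (0, 20)
  (15/2, 0)
  (0, 19)
  (19/11, 0)

4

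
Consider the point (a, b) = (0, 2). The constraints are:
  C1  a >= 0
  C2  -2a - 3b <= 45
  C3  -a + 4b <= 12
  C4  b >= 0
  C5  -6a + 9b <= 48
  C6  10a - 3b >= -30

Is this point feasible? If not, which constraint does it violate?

feasible

C1: 0 ≥ 0 ✓
C2: -6 ≤ 45 ✓
C3: 8 ≤ 12 ✓
C4: 2 ≥ 0 ✓
C5: 18 ≤ 48 ✓
C6: -6 ≥ -30 ✓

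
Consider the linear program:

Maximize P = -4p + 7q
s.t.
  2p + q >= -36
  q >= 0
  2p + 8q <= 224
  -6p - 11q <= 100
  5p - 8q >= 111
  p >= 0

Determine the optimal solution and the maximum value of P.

p = 335/7, q = 449/28, maximum P = -2217/28

Vertices and P = -4p + 7q:
  (112, 0) → P = -448
  (111/5, 0) → P = -444/5
  (335/7, 449/28) → P = -2217/28

The binding constraints are 2p + 8q = 224 and 5p - 8q = 111.
Solving simultaneously gives p = 335/7, q = 449/28.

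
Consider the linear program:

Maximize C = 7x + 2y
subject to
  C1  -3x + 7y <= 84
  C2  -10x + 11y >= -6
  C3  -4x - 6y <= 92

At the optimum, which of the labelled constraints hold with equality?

C1 and C2

Vertices and C = 7x + 2y:
  (966/37, 858/37) → C = 8478/37
  (-574/23, 30/23) → C = -3958/23
  (-122/13, -118/13) → C = -1090/13

The maximum is at (966/37, 858/37). Substituting into each constraint, equality holds for C1 and C2; the remaining constraints have slack.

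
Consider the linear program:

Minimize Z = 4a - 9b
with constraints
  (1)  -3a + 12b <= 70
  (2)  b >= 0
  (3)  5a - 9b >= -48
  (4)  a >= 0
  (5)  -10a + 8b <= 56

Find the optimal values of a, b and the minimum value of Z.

a = 18/11, b = 206/33, minimum Z = -546/11

Extreme points and Z = 4a - 9b:
  (18/11, 206/33) → Z = -546/11
  (0, 0) → Z = 0
  (0, 16/3) → Z = -48
The feasible region is unbounded (it extends along (4, 1), (1, 0)), but Z strictly increases along every unbounded feasible direction, so there is no improving ray and the minimum is attained at a vertex.

The optimum lies where -3a + 12b = 70 and 5a - 9b = -48.
Solving simultaneously gives a = 18/11, b = 206/33.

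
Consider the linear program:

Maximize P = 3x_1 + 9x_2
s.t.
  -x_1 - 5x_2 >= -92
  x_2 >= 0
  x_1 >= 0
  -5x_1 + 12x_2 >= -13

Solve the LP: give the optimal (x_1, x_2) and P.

Vertices and P = 3x_1 + 9x_2:
  (0, 92/5) → P = 828/5
  (1169/37, 447/37) → P = 7530/37
  (0, 0) → P = 0
  (13/5, 0) → P = 39/5

The optimum lies where -x_1 - 5x_2 = -92 and -5x_1 + 12x_2 = -13.
Solving simultaneously gives x_1 = 1169/37, x_2 = 447/37.

x_1 = 1169/37, x_2 = 447/37, maximum P = 7530/37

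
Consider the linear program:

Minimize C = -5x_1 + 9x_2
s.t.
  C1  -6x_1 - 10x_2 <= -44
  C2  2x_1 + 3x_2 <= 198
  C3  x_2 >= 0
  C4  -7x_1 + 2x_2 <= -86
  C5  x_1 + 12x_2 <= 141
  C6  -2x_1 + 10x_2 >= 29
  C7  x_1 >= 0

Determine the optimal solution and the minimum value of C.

Feasible corners and C = -5x_1 + 9x_2:
  (657/43, 901/86) → C = 1539/86
  (153/11, 125/22) → C = -405/22
  (531/17, 311/34) → C = -2511/34

The optimum lies where x_1 + 12x_2 = 141 and -2x_1 + 10x_2 = 29.
Solving simultaneously gives x_1 = 531/17, x_2 = 311/34.

x_1 = 531/17, x_2 = 311/34, minimum C = -2511/34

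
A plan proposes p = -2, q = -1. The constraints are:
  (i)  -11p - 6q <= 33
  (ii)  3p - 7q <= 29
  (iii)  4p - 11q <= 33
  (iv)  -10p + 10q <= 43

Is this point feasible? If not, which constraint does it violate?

(i): 28 ≤ 33 ✓
(ii): 1 ≤ 29 ✓
(iii): 3 ≤ 33 ✓
(iv): 10 ≤ 43 ✓

feasible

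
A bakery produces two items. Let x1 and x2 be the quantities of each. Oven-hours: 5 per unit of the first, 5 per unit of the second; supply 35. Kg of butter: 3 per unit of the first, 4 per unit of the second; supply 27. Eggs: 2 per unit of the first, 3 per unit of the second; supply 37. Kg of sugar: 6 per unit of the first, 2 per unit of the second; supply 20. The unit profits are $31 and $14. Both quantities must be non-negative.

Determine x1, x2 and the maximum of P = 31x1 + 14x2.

Corner points and P = 31x1 + 14x2:
  (0, 0) → P = 0
  (0, 27/4) → P = 189/2
  (10/3, 0) → P = 310/3
  (1, 6) → P = 115
  (3/2, 11/2) → P = 247/2

The optimum lies where 5x1 + 5x2 = 35 and 6x1 + 2x2 = 20.
Solving simultaneously gives x1 = 3/2, x2 = 11/2.

x1 = 3/2, x2 = 11/2, maximum P = 247/2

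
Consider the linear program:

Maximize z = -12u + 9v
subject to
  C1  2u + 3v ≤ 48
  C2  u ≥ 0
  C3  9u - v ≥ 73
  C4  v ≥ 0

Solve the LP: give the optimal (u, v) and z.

Feasible corners and z = -12u + 9v:
  (267/29, 286/29) → z = -630/29
  (24, 0) → z = -288
  (73/9, 0) → z = -292/3

u = 267/29, v = 286/29, maximum z = -630/29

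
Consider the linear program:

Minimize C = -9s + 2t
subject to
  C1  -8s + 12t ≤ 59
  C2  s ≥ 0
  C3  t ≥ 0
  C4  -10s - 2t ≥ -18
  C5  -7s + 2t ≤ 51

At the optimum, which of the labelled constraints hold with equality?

Feasible corners and C = -9s + 2t:
  (0, 59/12) → C = 59/6
  (49/68, 367/68) → C = 293/68
  (0, 0) → C = 0
  (9/5, 0) → C = -81/5

The minimum is at (9/5, 0). Substituting into each constraint, equality holds for C3 and C4; the remaining constraints have slack.

C3 and C4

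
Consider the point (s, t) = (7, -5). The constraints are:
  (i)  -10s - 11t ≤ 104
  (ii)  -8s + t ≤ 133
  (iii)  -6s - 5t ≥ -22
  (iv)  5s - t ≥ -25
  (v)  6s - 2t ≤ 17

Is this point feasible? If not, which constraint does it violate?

not feasible — violates (v)

Constraint (v): 6s - 2t = 52, which is not ≤ 17. All other constraints are satisfied.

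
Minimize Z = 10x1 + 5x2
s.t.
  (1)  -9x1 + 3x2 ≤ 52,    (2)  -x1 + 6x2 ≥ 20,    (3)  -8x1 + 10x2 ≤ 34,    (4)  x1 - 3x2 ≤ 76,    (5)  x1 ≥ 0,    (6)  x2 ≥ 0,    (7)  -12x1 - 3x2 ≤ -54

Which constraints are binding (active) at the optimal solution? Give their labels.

Vertices and Z = 10x1 + 5x2:
  (172, 32) → Z = 1880
  (88/25, 98/25) → Z = 274/5
  (73/24, 35/6) → Z = 715/12
The feasible region is unbounded (it extends along (5, 4), (3, 1)), but Z strictly increases along every unbounded feasible direction, so there is no improving ray and the minimum is attained at a vertex.

The minimum is at (88/25, 98/25). Substituting into each constraint, equality holds for (2) and (7); the remaining constraints have slack.

(2) and (7)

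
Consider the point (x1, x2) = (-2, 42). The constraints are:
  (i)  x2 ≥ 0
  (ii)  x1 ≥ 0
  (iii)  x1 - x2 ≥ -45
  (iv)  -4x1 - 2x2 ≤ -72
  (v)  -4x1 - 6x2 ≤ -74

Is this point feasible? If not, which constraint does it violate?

Constraint (ii): x1 = -2, which is not ≥ 0. All other constraints are satisfied.

not feasible — violates (ii)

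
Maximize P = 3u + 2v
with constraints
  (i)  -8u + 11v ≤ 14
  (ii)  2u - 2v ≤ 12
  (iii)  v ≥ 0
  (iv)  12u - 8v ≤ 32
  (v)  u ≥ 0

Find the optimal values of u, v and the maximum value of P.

u = 116/17, v = 106/17, maximum P = 560/17

Vertices and P = 3u + 2v:
  (116/17, 106/17) → P = 560/17
  (0, 14/11) → P = 28/11
  (8/3, 0) → P = 8
  (0, 0) → P = 0

The binding constraints are -8u + 11v = 14 and 12u - 8v = 32.
Solving simultaneously gives u = 116/17, v = 106/17.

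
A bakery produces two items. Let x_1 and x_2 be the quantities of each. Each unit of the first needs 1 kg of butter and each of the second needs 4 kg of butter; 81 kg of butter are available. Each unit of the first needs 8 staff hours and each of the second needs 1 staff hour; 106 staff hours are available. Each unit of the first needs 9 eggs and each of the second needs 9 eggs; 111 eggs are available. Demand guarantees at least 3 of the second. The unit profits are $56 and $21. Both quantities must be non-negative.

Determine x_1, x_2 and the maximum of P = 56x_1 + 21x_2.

The binding constraints are 9x_1 + 9x_2 = 111 and x_2 = 3.
Solving simultaneously gives x_1 = 28/3, x_2 = 3.

x_1 = 28/3, x_2 = 3, maximum P = 1757/3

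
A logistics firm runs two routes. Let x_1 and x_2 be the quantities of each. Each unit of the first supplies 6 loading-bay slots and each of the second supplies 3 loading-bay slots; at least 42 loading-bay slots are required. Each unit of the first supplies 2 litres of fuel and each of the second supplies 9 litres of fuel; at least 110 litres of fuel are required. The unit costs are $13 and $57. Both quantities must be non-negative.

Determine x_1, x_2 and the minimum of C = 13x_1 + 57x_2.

Extreme points and C = 13x_1 + 57x_2:
  (0, 14) → C = 798
  (55, 0) → C = 715
  (1, 12) → C = 697
The feasible region is unbounded (it extends along (0, 1), (1, 0)), but C strictly increases along every unbounded feasible direction, so there is no improving ray and the minimum is attained at a vertex.

x_1 = 1, x_2 = 12, minimum C = 697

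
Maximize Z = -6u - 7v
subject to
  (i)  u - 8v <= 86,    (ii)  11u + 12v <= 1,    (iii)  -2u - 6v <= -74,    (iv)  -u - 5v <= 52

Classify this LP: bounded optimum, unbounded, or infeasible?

unbounded

From the feasible point (-21, 58/3), moving in the direction (-6, 2) keeps every constraint satisfied while Z increases without bound.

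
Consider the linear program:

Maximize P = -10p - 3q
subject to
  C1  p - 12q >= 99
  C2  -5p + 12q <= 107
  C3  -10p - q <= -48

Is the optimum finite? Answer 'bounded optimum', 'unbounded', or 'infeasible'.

From the feasible point (675/121, -942/121), moving in the direction (1, -10) keeps every constraint satisfied while P increases without bound.

unbounded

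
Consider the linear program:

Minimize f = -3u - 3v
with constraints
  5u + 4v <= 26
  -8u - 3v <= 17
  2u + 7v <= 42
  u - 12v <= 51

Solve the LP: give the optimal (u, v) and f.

Vertices and f = -3u - 3v:
  (14/27, 158/27) → f = -172/9
  (129/16, -229/64) → f = -861/64
  (-49/10, 37/5) → f = -15/2
  (-17/33, -425/99) → f = 476/33

The optimum lies where 5u + 4v = 26 and 2u + 7v = 42.
Solving simultaneously gives u = 14/27, v = 158/27.

u = 14/27, v = 158/27, minimum f = -172/9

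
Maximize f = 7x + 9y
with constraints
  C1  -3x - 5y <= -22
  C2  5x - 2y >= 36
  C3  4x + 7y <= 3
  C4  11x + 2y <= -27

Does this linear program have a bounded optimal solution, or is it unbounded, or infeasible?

The boundaries -3x - 5y = -22 and 4x + 7y = 3 meet at (139, -79), but that point violates 11x + 2y ≤ -27. Every candidate vertex is excluded by some other constraint, so the feasible region is empty.

infeasible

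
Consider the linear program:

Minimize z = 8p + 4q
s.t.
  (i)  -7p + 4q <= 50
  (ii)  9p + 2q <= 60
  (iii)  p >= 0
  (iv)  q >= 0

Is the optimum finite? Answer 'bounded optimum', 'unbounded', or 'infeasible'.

Extreme points and z = 8p + 4q:
  (14/5, 87/5) → z = 92
  (0, 25/2) → z = 50
  (20/3, 0) → z = 160/3
  (0, 0) → z = 0
The feasible region has finitely many vertices and no improving ray; the minimum is 0 at (0, 0).

bounded optimum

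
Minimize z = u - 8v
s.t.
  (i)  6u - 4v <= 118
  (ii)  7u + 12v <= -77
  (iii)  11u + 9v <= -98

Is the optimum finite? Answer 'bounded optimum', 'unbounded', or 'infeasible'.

unbounded

From the feasible point (335/49, -943/49), moving in the direction (-12, 7) keeps every constraint satisfied while z decreases without bound.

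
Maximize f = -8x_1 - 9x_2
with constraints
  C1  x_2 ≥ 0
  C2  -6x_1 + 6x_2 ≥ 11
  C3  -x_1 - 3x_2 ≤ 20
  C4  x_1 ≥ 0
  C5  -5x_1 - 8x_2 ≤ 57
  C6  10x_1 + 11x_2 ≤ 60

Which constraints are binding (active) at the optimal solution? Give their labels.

Feasible corners and f = -8x_1 - 9x_2:
  (0, 11/6) → f = -33/2
  (239/126, 235/63) → f = -3071/63
  (0, 60/11) → f = -540/11

The maximum is at (0, 11/6). Substituting into each constraint, equality holds for C2 and C4; the remaining constraints have slack.

C2 and C4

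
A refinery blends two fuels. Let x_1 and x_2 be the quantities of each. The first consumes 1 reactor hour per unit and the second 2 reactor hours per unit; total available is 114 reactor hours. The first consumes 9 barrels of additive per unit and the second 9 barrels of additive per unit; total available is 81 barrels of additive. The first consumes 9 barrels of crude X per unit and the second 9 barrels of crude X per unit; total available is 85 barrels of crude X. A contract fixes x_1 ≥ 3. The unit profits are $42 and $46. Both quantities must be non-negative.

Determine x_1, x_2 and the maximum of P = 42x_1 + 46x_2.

Corner points and P = 42x_1 + 46x_2:
  (9, 0) → P = 378
  (3, 0) → P = 126
  (3, 6) → P = 402

At the optimal vertex, 9x_1 + 9x_2 = 81 and x_1 = 3.
Solving simultaneously gives x_1 = 3, x_2 = 6.

x_1 = 3, x_2 = 6, maximum P = 402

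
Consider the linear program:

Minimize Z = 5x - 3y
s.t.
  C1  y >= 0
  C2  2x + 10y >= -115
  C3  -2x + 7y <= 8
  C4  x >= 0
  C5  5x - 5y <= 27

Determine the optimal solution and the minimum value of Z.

x = 0, y = 8/7, minimum Z = -24/7

Vertices and Z = 5x - 3y:
  (0, 0) → Z = 0
  (27/5, 0) → Z = 27
  (0, 8/7) → Z = -24/7
  (229/25, 94/25) → Z = 863/25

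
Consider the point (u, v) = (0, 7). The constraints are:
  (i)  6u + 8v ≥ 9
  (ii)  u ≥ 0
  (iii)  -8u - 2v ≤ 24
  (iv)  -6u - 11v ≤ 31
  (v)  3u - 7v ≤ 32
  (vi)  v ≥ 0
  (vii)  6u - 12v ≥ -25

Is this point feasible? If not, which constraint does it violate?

not feasible — violates (vii)

Constraint (vii): 6u - 12v = -84, which is not ≥ -25. All other constraints are satisfied.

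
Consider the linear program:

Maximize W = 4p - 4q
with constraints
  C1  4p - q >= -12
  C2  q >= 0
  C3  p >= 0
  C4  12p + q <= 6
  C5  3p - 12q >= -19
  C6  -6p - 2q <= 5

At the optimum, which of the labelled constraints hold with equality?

C2 and C4

Corner points and W = 4p - 4q:
  (0, 0) → W = 0
  (1/2, 0) → W = 2
  (0, 19/12) → W = -19/3
  (53/147, 82/49) → W = -772/147

The maximum is at (1/2, 0). Substituting into each constraint, equality holds for C2 and C4; the remaining constraints have slack.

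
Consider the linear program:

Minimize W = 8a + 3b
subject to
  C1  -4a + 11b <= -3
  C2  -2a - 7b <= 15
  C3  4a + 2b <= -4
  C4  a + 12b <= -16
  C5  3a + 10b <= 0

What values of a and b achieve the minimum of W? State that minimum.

a = -72/25, b = -33/25, minimum W = -27

Corner points and W = 8a + 3b:
  (-72/25, -33/25) → W = -27
  (-140/59, -67/59) → W = -1321/59
  (1/12, -13/6) → W = -35/6
  (-8/23, -30/23) → W = -154/23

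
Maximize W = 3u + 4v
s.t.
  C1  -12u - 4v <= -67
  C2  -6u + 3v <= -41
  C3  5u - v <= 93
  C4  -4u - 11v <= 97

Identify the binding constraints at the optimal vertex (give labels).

Corner points and W = 3u + 4v:
  (73/12, -3/2) → W = 49/4
  (1125/116, -358/29) → W = -2353/116
  (238/9, 353/9) → W = 2126/9
  (926/59, -857/59) → W = -650/59

The maximum is at (238/9, 353/9). Substituting into each constraint, equality holds for C2 and C3; the remaining constraints have slack.

C2 and C3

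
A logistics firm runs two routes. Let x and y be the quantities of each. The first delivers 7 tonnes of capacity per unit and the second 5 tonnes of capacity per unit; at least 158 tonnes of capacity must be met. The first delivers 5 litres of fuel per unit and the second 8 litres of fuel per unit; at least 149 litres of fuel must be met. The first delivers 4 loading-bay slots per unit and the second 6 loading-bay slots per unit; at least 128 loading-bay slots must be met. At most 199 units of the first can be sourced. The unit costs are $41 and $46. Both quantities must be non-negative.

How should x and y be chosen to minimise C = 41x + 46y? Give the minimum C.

x = 14, y = 12, minimum C = 1126

Feasible corners and C = 41x + 46y:
  (0, 158/5) → C = 7268/5
  (32, 0) → C = 1312
  (199, 0) → C = 8159
  (14, 12) → C = 1126
The feasible region is unbounded (it extends along (0, 1)), but C strictly increases along every unbounded feasible direction, so there is no improving ray and the minimum is attained at a vertex.

The binding constraints are 7x + 5y = 158 and 4x + 6y = 128.
Solving simultaneously gives x = 14, y = 12.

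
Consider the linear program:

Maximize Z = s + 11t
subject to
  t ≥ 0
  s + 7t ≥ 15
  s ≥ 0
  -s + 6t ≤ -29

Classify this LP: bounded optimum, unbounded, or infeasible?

unbounded

From the feasible point (29, 0), moving in the direction (6, 1) keeps every constraint satisfied while Z increases without bound.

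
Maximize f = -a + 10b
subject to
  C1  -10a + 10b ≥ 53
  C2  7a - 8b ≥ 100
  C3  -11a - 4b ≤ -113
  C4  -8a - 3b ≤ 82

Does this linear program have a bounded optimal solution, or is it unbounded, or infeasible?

infeasible

The boundaries -10a + 10b = 53 and -11a - 4b = -113 meet at (153/25, 571/50), but that point violates 7a - 8b ≥ 100. Every candidate vertex is excluded by some other constraint, so the feasible region is empty.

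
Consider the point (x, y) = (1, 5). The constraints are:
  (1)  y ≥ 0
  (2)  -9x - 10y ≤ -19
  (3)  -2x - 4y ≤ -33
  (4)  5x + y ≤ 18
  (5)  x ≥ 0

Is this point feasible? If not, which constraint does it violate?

not feasible — violates (3)

Constraint (3): -2x - 4y = -22, which is not ≤ -33. All other constraints are satisfied.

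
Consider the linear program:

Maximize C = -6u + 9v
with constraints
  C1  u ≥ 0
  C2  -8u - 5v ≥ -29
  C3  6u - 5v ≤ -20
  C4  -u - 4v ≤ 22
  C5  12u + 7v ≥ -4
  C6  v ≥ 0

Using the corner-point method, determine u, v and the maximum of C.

u = 0, v = 29/5, maximum C = 261/5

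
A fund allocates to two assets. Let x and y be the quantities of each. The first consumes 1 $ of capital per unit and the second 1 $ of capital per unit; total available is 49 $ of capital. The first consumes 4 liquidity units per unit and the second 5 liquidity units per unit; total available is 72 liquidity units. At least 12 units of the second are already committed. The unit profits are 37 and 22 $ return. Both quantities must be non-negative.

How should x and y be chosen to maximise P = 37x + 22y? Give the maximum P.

x = 3, y = 12, maximum P = 375

At the optimal vertex, 4x + 5y = 72 and y = 12.
Solving simultaneously gives x = 3, y = 12.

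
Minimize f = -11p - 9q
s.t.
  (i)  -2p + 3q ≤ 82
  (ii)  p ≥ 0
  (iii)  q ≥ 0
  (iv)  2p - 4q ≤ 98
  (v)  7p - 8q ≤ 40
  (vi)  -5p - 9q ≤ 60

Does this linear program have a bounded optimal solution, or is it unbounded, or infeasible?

Corner points and f = -11p - 9q:
  (0, 82/3) → f = -246
  (776/5, 654/5) → f = -14422/5
  (0, 0) → f = 0
  (40/7, 0) → f = -440/7
The feasible region has finitely many vertices and no improving ray; the minimum is -14422/5 at (776/5, 654/5).

bounded optimum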